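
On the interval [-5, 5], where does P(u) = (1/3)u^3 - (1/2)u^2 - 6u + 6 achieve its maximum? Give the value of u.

Differentiating, P'(u) = u^2 - u - 6; which vanishes at u = -2 and u = 3.
Compare values at every candidate in [-5, 5]: P(-5) = -109/6, P(-2) = 40/3, P(3) = -15/2, P(5) = 31/6.
So the maximum is P(-2) = 40/3.

-2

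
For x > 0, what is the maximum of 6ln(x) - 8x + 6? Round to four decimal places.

-1.7261

R'(x) = 6/x − 8 = 0 gives x = 3/4.
R''(x) = -6/x², which is negative for x > 0, so this is a local maximum.
R(3/4) = 6·ln(3/4) - 6 + 6 ≈ -1.7261.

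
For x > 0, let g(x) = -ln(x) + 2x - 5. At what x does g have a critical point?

g'(x) = -1/x + 2 = 0 gives x = 1/2.
g''(x) = 1/x², which is positive for x > 0, so this is a local minimum.
g(1/2) = -1·ln(1/2) + 1 - 5 ≈ -3.3069.

1/2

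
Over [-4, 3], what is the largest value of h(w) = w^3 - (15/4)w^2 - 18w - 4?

179/16

h'(w) = 3w^2 - (15/2)w - 18, whose only zero in [-4, 3] is w = -3/2.
Evaluating at the critical points and endpoints: h(-4) = -56, h(-3/2) = 179/16, h(3) = -259/4.
The maximum over the interval is 179/16, attained at w = -3/2.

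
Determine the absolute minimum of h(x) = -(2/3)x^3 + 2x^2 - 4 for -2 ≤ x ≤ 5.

-112/3

h'(x) = -2x^2 + 4x, which vanishes at x = 0 and x = 2.
Compare values at every candidate in [-2, 5]: h(-2) = 28/3, h(0) = -4, h(2) = -4/3, h(5) = -112/3.
So the minimum is h(5) = -112/3.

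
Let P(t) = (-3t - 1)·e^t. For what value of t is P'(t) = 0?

Differentiating with the product rule gives P'(t) = (-3t - 4)·e^t. Since e^t > 0, the only critical point is t = -4/3.
P''(-4/3) has the same sign as -3 < 0, so this is a local maximum.
P(-4/3) = (3)·e^(-4/3) ≈ 0.7908.

-4/3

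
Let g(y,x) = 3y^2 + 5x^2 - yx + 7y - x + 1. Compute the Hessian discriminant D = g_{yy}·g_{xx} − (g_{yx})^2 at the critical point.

∂g/∂y = 6y - x + 7 = 0 and ∂g/∂x = -y + 10x - 1 = 0, so (y, x) = (-69/59, -1/59).
The Hessian has g_{yy} = 6, g_{xx} = 10, g_{yx} = -1, giving D = 59 > 0 with g_{yy} > 0, so the point is a local minimum.
D = (6)·(10) − (-1)^2 = 59.

59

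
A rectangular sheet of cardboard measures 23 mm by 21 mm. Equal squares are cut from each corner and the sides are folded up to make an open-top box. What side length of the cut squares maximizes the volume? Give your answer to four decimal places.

With cut size x, the volume is V(x) = x(23 − 2x)(21 − 2x) for 0 < x < 10.5.
V'(x) = 12x^2 − 176x + 483. Setting V'(x) = 0 gives x ≈ 3.6553 (the root in (0, 10.5)).
V''(x) = 24x − 176 is negative there, so this is the maximum; V ≈ 785.0798.

3.6553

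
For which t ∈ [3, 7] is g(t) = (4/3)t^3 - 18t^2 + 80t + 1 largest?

Differentiating, g'(t) = 4t^2 - 36t + 80; which vanishes at t = 4 and t = 5.
Candidates: g(3) = 115, g(4) = 355/3, g(5) = 353/3, g(7) = 409/3.
Hence the absolute maximum is 409/3 at t = 7.

7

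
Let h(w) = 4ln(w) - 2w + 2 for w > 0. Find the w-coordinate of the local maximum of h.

2

h'(w) = 4/w − 2 = 0 gives w = 2.
h''(w) = -4/w², which is negative for w > 0, so this is a local maximum.
h(2) = 4·ln(2) - 4 + 2 ≈ 0.7726.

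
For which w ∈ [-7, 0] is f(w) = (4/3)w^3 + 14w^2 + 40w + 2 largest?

0

f'(w) = 4w^2 + 28w + 40, which vanishes at w = -5 and w = -2.
Evaluating at the critical points and endpoints: f(-7) = -148/3; f(-5) = -44/3; f(-2) = -98/3; f(0) = 2.
The maximum over the interval is 2, attained at w = 0.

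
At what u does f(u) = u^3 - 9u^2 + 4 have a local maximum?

f'(u) = 3u^2 - 18u. Setting f'(u) = 0 gives u ∈ {0, 6}.
Since f''(u) = 6u - 18, we get f''(0) = -18 < 0 ⇒ local maximum; f''(6) = 18 > 0 ⇒ local minimum.
So the local maximum value is f(0) = 4.

0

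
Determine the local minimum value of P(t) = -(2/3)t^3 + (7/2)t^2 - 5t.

-13/6

Critical points: P'(t) = -2t^2 + 7t - 5 vanishes at t = 1, 5/2.
P''(t) = -4t + 7. P''(1) = 3 > 0 ⇒ local minimum; P''(5/2) = -3 < 0 ⇒ local maximum.
Thus P has its local minimum at t = 1, with value -13/6.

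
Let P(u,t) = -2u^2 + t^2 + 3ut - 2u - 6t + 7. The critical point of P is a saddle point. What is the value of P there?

∂P/∂u = -4u + 3t - 2 = 0 and ∂P/∂t = 3u + 2t - 6 = 0, so (u, t) = (14/17, 30/17).
The Hessian has P_{uu} = -4, P_{tt} = 2, P_{ut} = 3, giving D = -17 < 0, so the point is a saddle point.
P(14/17, 30/17) = 15/17.

15/17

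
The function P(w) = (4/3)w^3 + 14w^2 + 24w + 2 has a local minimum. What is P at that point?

Critical points: P'(w) = 4w^2 + 28w + 24 vanishes at w = -6, -1.
Second-derivative test with P''(w) = 8w + 28: P''(-6) = -20 < 0 ⇒ local maximum; P''(-1) = 20 > 0 ⇒ local minimum.
The local minimum is P(-1) = -28/3.

-28/3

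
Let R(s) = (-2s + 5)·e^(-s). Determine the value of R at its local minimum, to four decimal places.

Differentiating with the product rule gives R'(s) = (2s - 7)·e^(-s). Since e^(-s) > 0, the only critical point is s = 7/2.
R''(7/2) has the same sign as 2 > 0, so this is a local minimum.
R(7/2) = (-2)·e^(-7/2) ≈ -0.0604.

-0.0604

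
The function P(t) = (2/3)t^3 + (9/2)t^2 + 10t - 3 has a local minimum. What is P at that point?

-31/3

P'(t) = 2t^2 + 9t + 10 = 0 at t = -5/2, -2.
Since P''(t) = 4t + 9, we get P''(-5/2) = -1 < 0 ⇒ local maximum; P''(-2) = 1 > 0 ⇒ local minimum.
The local minimum is P(-2) = -31/3.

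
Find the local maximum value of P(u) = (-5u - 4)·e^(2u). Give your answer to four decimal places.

0.1857

Differentiating with the product rule gives P'(u) = (-10u - 13)·e^(2u). Since e^(2u) > 0, the only critical point is u = -13/10.
P''(-13/10) has the same sign as -10 < 0, so this is a local maximum.
P(-13/10) = (5/2)·e^(-13/5) ≈ 0.1857.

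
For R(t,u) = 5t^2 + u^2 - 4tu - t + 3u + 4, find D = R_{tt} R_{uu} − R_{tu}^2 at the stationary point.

4

∂R/∂t = 10t - 4u - 1 = 0 and ∂R/∂u = -4t + 2u + 3 = 0, so (t, u) = (-5/2, -13/2).
The Hessian has R_{tt} = 10, R_{uu} = 2, R_{tu} = -4, giving D = 4 > 0 with R_{tt} > 0, so the point is a local minimum.
D = (10)·(2) − (-4)^2 = 4.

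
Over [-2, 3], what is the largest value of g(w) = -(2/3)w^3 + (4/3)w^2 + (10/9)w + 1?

g'(w) = -2w^2 + (8/3)w + 10/9, which vanishes at w = -1/3 and w = 5/3.
Evaluating at the critical points and endpoints: g(-2) = 85/9,  g(-1/3) = 65/81,  g(5/3) = 281/81,  g(3) = -5/3.
So the maximum is g(-2) = 85/9.

85/9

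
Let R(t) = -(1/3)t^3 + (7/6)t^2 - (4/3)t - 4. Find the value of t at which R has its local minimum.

Critical points: R'(t) = -t^2 + (7/3)t - 4/3 vanishes at t = 1, 4/3.
Second-derivative test with R''(t) = -2t + 7/3: R''(1) = 1/3 > 0 ⇒ local minimum; R''(4/3) = -1/3 < 0 ⇒ local maximum.
The local minimum is R(1) = -9/2.

1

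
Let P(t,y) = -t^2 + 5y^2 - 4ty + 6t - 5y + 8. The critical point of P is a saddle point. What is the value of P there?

323/36

∂P/∂t = -2t - 4y + 6 = 0 and ∂P/∂y = -4t + 10y - 5 = 0, so (t, y) = (10/9, 17/18).
The Hessian has P_{tt} = -2, P_{yy} = 10, P_{ty} = -4, giving D = -36 < 0, so the point is a saddle point.
P(10/9, 17/18) = 323/36.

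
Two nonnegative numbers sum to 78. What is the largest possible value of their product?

1521

With x + y = 78, the product is P(x) = x(78 − x).
P'(x) = 78 − 2x = 0 gives x = 39; P'' = −2 < 0, so this is the maximum.
P = 39·39 = 1521.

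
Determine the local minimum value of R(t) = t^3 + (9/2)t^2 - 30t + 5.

-29

Critical points: R'(t) = 3t^2 + 9t - 30 vanishes at t = -5, 2.
R''(t) = 6t + 9. R''(-5) = -21 < 0 ⇒ local maximum; R''(2) = 21 > 0 ⇒ local minimum.
The local minimum is R(2) = -29.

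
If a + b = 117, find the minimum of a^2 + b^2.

13689/2

With a + b = 117, a^2 + b^2 = a^2 + (117 − a)^2.
The derivative 2a − 2(117 − a) = 4a − 234 vanishes at a = 117/2; second derivative 4 > 0, a minimum.
The minimum is 2·(117/2)^2 = 13689/2.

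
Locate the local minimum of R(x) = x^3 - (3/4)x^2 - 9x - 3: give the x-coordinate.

R'(x) = 3x^2 - (3/2)x - 9 = 0 at x = -3/2, 2.
R''(x) = 6x - 3/2. R''(-3/2) = -21/2 < 0 ⇒ local maximum; R''(2) = 21/2 > 0 ⇒ local minimum.
Thus R has its local minimum at x = 2, with value -16.

2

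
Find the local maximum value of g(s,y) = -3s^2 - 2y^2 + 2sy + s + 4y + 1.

∂g/∂s = -6s + 2y + 1 = 0 and ∂g/∂y = 2s - 4y + 4 = 0, so (s, y) = (3/5, 13/10).
The Hessian has g_{ss} = -6, g_{yy} = -4, g_{sy} = 2, giving D = 20 > 0 with g_{ss} < 0, so the point is a local maximum.
g(3/5, 13/10) = 39/10.

39/10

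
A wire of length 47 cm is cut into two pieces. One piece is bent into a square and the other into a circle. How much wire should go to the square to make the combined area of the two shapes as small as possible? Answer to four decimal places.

26.3247

Let x be the length used for the square. Square side x/4; circle radius (47−x)/(2π).
A(x) = (x/4)² + π·((47−x)/(2π))² = x²/16 + (47−x)²/(4π) for 0 ≤ x ≤ 47. A'(x) = x/8 − (47−x)/(2π) = 0 gives x = 4·47/(π+4) ≈ 26.3247.
A'' = 1/8 + 1/(2π) > 0, so this gives the minimum combined area; x ≈ 26.3247 cm to the square.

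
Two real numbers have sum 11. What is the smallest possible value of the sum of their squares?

121/2

With a + b = 11, a^2 + b^2 = a^2 + (11 − a)^2.
The derivative 2a − 2(11 − a) = 4a − 22 vanishes at a = 11/2; second derivative 4 > 0, a minimum.
The minimum is 2·(11/2)^2 = 121/2.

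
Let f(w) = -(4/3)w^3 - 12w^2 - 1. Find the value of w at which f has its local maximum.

0

f'(w) = -4w^2 - 24w. Setting f'(w) = 0 gives w ∈ {-6, 0}.
f''(w) = -8w - 24. f''(-6) = 24 > 0 ⇒ local minimum; f''(0) = -24 < 0 ⇒ local maximum.
The local maximum is f(0) = -1.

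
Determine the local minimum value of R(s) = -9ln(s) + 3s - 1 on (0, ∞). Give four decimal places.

-1.8875

R'(s) = -9/s + 3 = 0 gives s = 3.
R''(s) = 9/s², which is positive for s > 0, so this is a local minimum.
R(3) = -9·ln(3) + 9 - 1 ≈ -1.8875.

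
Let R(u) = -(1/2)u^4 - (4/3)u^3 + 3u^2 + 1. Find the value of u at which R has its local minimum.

0

R'(u) = -2u^3 - 4u^2 + 6u. Setting R'(u) = 0 gives u ∈ {-3, 0, 1}.
Second-derivative test with R''(u) = -6u^2 - 8u + 6: R''(-3) = -24 < 0 ⇒ local maximum; R''(0) = 6 > 0 ⇒ local minimum; R''(1) = -8 < 0 ⇒ local maximum.
The local minimum is R(0) = 1.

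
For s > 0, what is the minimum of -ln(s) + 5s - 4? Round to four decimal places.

-1.3906

h'(s) = -1/s + 5 = 0 gives s = 1/5.
h''(s) = 1/s², which is positive for s > 0, so this is a local minimum.
h(1/5) = -1·ln(1/5) + 1 - 4 ≈ -1.3906.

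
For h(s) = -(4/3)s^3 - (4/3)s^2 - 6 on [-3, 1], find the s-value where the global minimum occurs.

1

Differentiating, h'(s) = -4s^2 - (8/3)s; which vanishes at s = -2/3 and s = 0.
Evaluating at the critical points and endpoints: h(-3) = 18, h(-2/3) = -502/81, h(0) = -6, h(1) = -26/3.
The minimum over the interval is -26/3, attained at s = 1.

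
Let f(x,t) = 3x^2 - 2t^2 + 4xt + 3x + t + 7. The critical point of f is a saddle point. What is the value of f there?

253/40

∂f/∂x = 6x + 4t + 3 = 0 and ∂f/∂t = 4x - 4t + 1 = 0, so (x, t) = (-2/5, -3/20).
The Hessian has f_{xx} = 6, f_{tt} = -4, f_{xt} = 4, giving D = -40 < 0, so the point is a saddle point.
f(-2/5, -3/20) = 253/40.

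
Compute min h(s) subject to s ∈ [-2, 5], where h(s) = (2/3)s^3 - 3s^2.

The derivative is 2s^2 - 6s, which vanishes at s = 0 and s = 3.
Evaluating at the critical points and endpoints: h(-2) = -52/3, h(0) = 0, h(3) = -9, h(5) = 25/3.
So the minimum is h(-2) = -52/3.

-52/3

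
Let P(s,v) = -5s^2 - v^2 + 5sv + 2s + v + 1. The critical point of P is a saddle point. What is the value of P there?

∂P/∂s = -10s + 5v + 2 = 0 and ∂P/∂v = 5s - 2v + 1 = 0, so (s, v) = (-9/5, -4).
The Hessian has P_{ss} = -10, P_{vv} = -2, P_{sv} = 5, giving D = -5 < 0, so the point is a saddle point.
P(-9/5, -4) = -14/5.

-14/5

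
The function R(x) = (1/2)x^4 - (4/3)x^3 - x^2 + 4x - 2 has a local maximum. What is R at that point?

1/6

R'(x) = 2x^3 - 4x^2 - 2x + 4 = 0 at x = -1, 1, 2.
R''(x) = 6x^2 - 8x - 2. R''(-1) = 12 > 0 ⇒ local minimum; R''(1) = -4 < 0 ⇒ local maximum; R''(2) = 6 > 0 ⇒ local minimum.
The local maximum is R(1) = 1/6.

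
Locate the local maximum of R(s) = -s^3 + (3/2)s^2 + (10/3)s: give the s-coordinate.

R'(s) = -3s^2 + 3s + 10/3 = 0 at s = -2/3, 5/3.
Since R''(s) = -6s + 3, we get R''(-2/3) = 7 > 0 ⇒ local minimum; R''(5/3) = -7 < 0 ⇒ local maximum.
The local maximum is R(5/3) = 275/54.

5/3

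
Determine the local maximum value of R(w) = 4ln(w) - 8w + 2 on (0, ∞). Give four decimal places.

-4.7726

R'(w) = 4/w − 8 = 0 gives w = 1/2.
R''(w) = -4/w², which is negative for w > 0, so this is a local maximum.
R(1/2) = 4·ln(1/2) - 4 + 2 ≈ -4.7726.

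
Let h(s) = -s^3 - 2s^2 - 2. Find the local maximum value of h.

Critical points: h'(s) = -3s^2 - 4s vanishes at s = -4/3, 0.
h''(s) = -6s - 4. h''(-4/3) = 4 > 0 ⇒ local minimum; h''(0) = -4 < 0 ⇒ local maximum.
Thus h has its local maximum at s = 0, with value -2.

-2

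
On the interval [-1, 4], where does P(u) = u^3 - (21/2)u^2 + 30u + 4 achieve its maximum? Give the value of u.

2

The derivative is 3u^2 - 21u + 30, whose only zero in [-1, 4] is u = 2.
Compare values at every candidate in [-1, 4]: P(-1) = -75/2, P(2) = 30, P(4) = 20.
Hence the absolute maximum is 30 at u = 2.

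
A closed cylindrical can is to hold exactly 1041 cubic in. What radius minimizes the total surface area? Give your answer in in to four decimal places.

With radius r and height h, πr²h = 1041 so h = 1041/(πr²), and S(r) = 2πr² + 2πrh = 2πr² + 2·1041/r.
S'(r) = 4πr − 2·1041/r² = 0 ⇒ r³ = 1041/(2π), so r ≈ 5.4923 and h = 2r ≈ 10.9847.
S''(r) = 4π + 4·1041/r³ > 0, so this is the minimum; S ≈ 568.6107.

5.4923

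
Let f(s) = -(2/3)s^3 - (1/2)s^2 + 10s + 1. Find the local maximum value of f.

41/3

f'(s) = -2s^2 - s + 10. Setting f'(s) = 0 gives s ∈ {-5/2, 2}.
Second-derivative test with f''(s) = -4s - 1: f''(-5/2) = 9 > 0 ⇒ local minimum; f''(2) = -9 < 0 ⇒ local maximum.
Thus f has its local maximum at s = 2, with value 41/3.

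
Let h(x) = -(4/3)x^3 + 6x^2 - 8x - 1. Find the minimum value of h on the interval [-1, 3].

Differentiating, h'(x) = -4x^2 + 12x - 8; which vanishes at x = 1 and x = 2.
Compare values at every candidate in [-1, 3]: h(-1) = 43/3; h(1) = -13/3; h(2) = -11/3; h(3) = -7.
The minimum over the interval is -7, attained at x = 3.

-7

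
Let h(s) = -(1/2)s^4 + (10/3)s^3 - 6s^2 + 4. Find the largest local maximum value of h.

h'(s) = -2s^3 + 10s^2 - 12s. Setting h'(s) = 0 gives s ∈ {0, 2, 3}.
Second-derivative test with h''(s) = -6s^2 + 20s - 12: h''(0) = -12 < 0 ⇒ local maximum; h''(2) = 4 > 0 ⇒ local minimum; h''(3) = -6 < 0 ⇒ local maximum.
The largest local maximum is h(0) = 4.

4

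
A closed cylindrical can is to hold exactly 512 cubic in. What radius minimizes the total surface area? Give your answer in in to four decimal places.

4.3354

With radius r and height h, πr²h = 512 so h = 512/(πr²), and S(r) = 2πr² + 2πrh = 2πr² + 2·512/r.
S'(r) = 4πr − 2·512/r² = 0 ⇒ r³ = 512/(2π), so r ≈ 4.3354 and h = 2r ≈ 8.6708.
S''(r) = 4π + 4·512/r³ > 0, so this is the minimum; S ≈ 354.2919.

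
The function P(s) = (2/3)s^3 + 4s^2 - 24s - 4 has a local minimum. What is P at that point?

P'(s) = 2s^2 + 8s - 24 = 0 at s = -6, 2.
Second-derivative test with P''(s) = 4s + 8: P''(-6) = -16 < 0 ⇒ local maximum; P''(2) = 16 > 0 ⇒ local minimum.
So the local minimum value is P(2) = -92/3.

-92/3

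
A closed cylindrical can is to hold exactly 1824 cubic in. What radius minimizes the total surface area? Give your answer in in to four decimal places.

6.6214

With radius r and height h, πr²h = 1824 so h = 1824/(πr²), and S(r) = 2πr² + 2πrh = 2πr² + 2·1824/r.
S'(r) = 4πr − 2·1824/r² = 0 ⇒ r³ = 1824/(2π), so r ≈ 6.6214 and h = 2r ≈ 13.2428.
S''(r) = 4π + 4·1824/r³ > 0, so this is the minimum; S ≈ 826.4142.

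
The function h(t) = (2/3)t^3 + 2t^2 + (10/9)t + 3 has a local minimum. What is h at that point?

h'(t) = 2t^2 + 4t + 10/9 = 0 at t = -5/3, -1/3.
Since h''(t) = 4t + 4, we get h''(-5/3) = -8/3 < 0 ⇒ local maximum; h''(-1/3) = 8/3 > 0 ⇒ local minimum.
The local minimum is h(-1/3) = 229/81.

229/81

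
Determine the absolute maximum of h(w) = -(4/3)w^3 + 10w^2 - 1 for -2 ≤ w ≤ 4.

h'(w) = -4w^2 + 20w, whose only zero in [-2, 4] is w = 0.
Evaluating at the critical points and endpoints: h(-2) = 149/3, h(0) = -1, h(4) = 221/3.
So the maximum is h(4) = 221/3.

221/3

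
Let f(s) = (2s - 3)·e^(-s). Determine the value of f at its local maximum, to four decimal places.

0.1642

f'(s) = 2·e^(-s) + (2s - 3)·(-1)·e^(-s) = (-2s + 5)·e^(-s). Since e^(-s) > 0, the only critical point is s = 5/2.
f''(5/2) has the same sign as -2 < 0, so this is a local maximum.
f(5/2) = (2)·e^(-5/2) ≈ 0.1642.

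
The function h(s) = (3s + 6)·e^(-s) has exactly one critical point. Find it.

Differentiating with the product rule gives h'(s) = (-3s - 3)·e^(-s). Since e^(-s) > 0, the only critical point is s = -1.
h''(-1) has the same sign as -3 < 0, so this is a local maximum.
h(-1) = (3)·e^(1) ≈ 8.1548.

-1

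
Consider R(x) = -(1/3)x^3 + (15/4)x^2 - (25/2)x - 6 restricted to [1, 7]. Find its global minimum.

Differentiating, R'(x) = -x^2 + (15/2)x - 25/2; which vanishes at x = 5/2 and x = 5.
Compare values at every candidate in [1, 7]: R(1) = -181/12; R(5/2) = -913/48; R(5) = -197/12; R(7) = -289/12.
The minimum over the interval is -289/12, attained at x = 7.

-289/12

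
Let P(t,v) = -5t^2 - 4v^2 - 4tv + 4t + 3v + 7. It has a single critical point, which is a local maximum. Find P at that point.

∂P/∂t = -10t - 4v + 4 = 0 and ∂P/∂v = -4t - 8v + 3 = 0, so (t, v) = (5/16, 7/32).
The Hessian has P_{tt} = -10, P_{vv} = -8, P_{tv} = -4, giving D = 64 > 0 with P_{tt} < 0, so the point is a local maximum.
P(5/16, 7/32) = 509/64.

509/64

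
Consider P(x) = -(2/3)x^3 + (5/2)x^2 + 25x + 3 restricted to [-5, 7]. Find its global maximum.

The derivative is -2x^2 + 5x + 25, which vanishes at x = -5/2 and x = 5.
Compare values at every candidate in [-5, 7]: P(-5) = 143/6; P(-5/2) = -803/24; P(5) = 643/6; P(7) = 431/6.
Hence the absolute maximum is 643/6 at x = 5.

643/6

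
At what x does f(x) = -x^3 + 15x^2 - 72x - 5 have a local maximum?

6

Critical points: f'(x) = -3x^2 + 30x - 72 vanishes at x = 4, 6.
Second-derivative test with f''(x) = -6x + 30: f''(4) = 6 > 0 ⇒ local minimum; f''(6) = -6 < 0 ⇒ local maximum.
Thus f has its local maximum at x = 6, with value -113.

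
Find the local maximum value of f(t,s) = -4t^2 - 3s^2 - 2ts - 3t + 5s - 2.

∂f/∂t = -8t - 2s - 3 = 0 and ∂f/∂s = -2t - 6s + 5 = 0, so (t, s) = (-7/11, 23/22).
The Hessian has f_{tt} = -8, f_{ss} = -6, f_{ts} = -2, giving D = 44 > 0 with f_{tt} < 0, so the point is a local maximum.
f(-7/11, 23/22) = 69/44.

69/44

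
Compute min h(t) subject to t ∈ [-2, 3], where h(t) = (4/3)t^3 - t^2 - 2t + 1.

-29/3

The derivative is 4t^2 - 2t - 2, which vanishes at t = -1/2 and t = 1.
Candidates: h(-2) = -29/3,  h(-1/2) = 19/12,  h(1) = -2/3,  h(3) = 22.
Hence the absolute minimum is -29/3 at t = -2.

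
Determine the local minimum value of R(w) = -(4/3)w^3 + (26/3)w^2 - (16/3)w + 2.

Critical points: R'(w) = -4w^2 + (52/3)w - 16/3 vanishes at w = 1/3, 4.
Since R''(w) = -8w + 52/3, we get R''(1/3) = 44/3 > 0 ⇒ local minimum; R''(4) = -44/3 < 0 ⇒ local maximum.
Thus R has its local minimum at w = 1/3, with value 92/81.

92/81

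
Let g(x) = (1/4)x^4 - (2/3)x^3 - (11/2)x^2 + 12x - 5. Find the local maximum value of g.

g'(x) = x^3 - 2x^2 - 11x + 12. Setting g'(x) = 0 gives x ∈ {-3, 1, 4}.
Second-derivative test with g''(x) = 3x^2 - 4x - 11: g''(-3) = 28 > 0 ⇒ local minimum; g''(1) = -12 < 0 ⇒ local maximum; g''(4) = 21 > 0 ⇒ local minimum.
Thus g has its local maximum at x = 1, with value 13/12.

13/12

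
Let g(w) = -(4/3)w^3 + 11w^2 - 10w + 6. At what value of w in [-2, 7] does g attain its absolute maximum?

g'(w) = -4w^2 + 22w - 10, which vanishes at w = 1/2 and w = 5.
Compare values at every candidate in [-2, 7]: g(-2) = 242/3; g(1/2) = 43/12; g(5) = 193/3; g(7) = 53/3.
The maximum over the interval is 242/3, attained at w = -2.

-2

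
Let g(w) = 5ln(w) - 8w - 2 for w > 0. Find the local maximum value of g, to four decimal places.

g'(w) = 5/w − 8 = 0 gives w = 5/8.
g''(w) = -5/w², which is negative for w > 0, so this is a local maximum.
g(5/8) = 5·ln(5/8) - 5 - 2 ≈ -9.3500.

-9.3500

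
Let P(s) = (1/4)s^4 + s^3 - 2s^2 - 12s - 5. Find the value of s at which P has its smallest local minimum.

2

P'(s) = s^3 + 3s^2 - 4s - 12 = 0 at s = -3, -2, 2.
Since P''(s) = 3s^2 + 6s - 4, we get P''(-3) = 5 > 0 ⇒ local minimum; P''(-2) = -4 < 0 ⇒ local maximum; P''(2) = 20 > 0 ⇒ local minimum.
Thus P has its smallest local minimum at s = 2, with value -25.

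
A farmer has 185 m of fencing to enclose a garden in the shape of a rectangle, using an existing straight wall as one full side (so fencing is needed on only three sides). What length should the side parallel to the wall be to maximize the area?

Let the sides perpendicular to the wall have length x and the parallel side y, so 2x + y = 185 and the area is A = xy = x(185 − 2x).
A'(x) = 185 − 4x = 0 gives x = 185/4, and A''(x) = −4 < 0 confirms a maximum.
Then y = 185 − 2·185/4 = 185/2 and A = 34225/8.

185/2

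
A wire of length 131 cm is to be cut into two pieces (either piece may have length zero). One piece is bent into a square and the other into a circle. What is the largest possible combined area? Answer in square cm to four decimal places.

Let x be the length used for the square. Square side x/4; circle radius (131−x)/(2π).
A(x) = (x/4)² + π·((131−x)/(2π))² = x²/16 + (131−x)²/(4π) for 0 ≤ x ≤ 131. A'(x) = x/8 − (131−x)/(2π) = 0 gives x = 4·131/(π+4) ≈ 73.3730.
A'' > 0, so the interior critical point is a minimum; the maximum is at an endpoint. A(0) = 1365.6290 and A(131) = 1072.5625, so the largest area is 1365.6290.

1365.6290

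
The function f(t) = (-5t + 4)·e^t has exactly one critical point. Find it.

By the product rule, f'(t) = (-5t - 1)·e^t. Since e^t > 0, the only critical point is t = -1/5.
f''(-1/5) has the same sign as -5 < 0, so this is a local maximum.
f(-1/5) = (5)·e^(-1/5) ≈ 4.0937.

-1/5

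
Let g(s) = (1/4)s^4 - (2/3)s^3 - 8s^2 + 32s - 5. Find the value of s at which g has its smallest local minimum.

g'(s) = s^3 - 2s^2 - 16s + 32 = 0 at s = -4, 2, 4.
Second-derivative test with g''(s) = 3s^2 - 4s - 16: g''(-4) = 48 > 0 ⇒ local minimum; g''(2) = -12 < 0 ⇒ local maximum; g''(4) = 16 > 0 ⇒ local minimum.
Thus g has its smallest local minimum at s = -4, with value -463/3.

-4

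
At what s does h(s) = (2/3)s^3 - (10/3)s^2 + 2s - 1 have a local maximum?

h'(s) = 2s^2 - (20/3)s + 2. Setting h'(s) = 0 gives s ∈ {1/3, 3}.
Second-derivative test with h''(s) = 4s - 20/3: h''(1/3) = -16/3 < 0 ⇒ local maximum; h''(3) = 16/3 > 0 ⇒ local minimum.
So the local maximum value is h(1/3) = -55/81.

1/3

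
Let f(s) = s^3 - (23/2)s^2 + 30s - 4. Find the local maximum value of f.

1009/54

Critical points: f'(s) = 3s^2 - 23s + 30 vanishes at s = 5/3, 6.
f''(s) = 6s - 23. f''(5/3) = -13 < 0 ⇒ local maximum; f''(6) = 13 > 0 ⇒ local minimum.
Thus f has its local maximum at s = 5/3, with value 1009/54.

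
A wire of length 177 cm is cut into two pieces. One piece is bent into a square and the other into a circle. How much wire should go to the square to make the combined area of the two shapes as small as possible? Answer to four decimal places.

99.1376

Let x be the length used for the square. Square side x/4; circle radius (177−x)/(2π).
A(x) = (x/4)² + π·((177−x)/(2π))² = x²/16 + (177−x)²/(4π) for 0 ≤ x ≤ 177. A'(x) = x/8 − (177−x)/(2π) = 0 gives x = 4·177/(π+4) ≈ 99.1376.
A'' = 1/8 + 1/(2π) > 0, so this gives the minimum combined area; x ≈ 99.1376 cm to the square.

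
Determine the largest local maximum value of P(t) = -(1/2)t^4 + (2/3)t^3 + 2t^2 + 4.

P'(t) = -2t^3 + 2t^2 + 4t = 0 at t = -1, 0, 2.
P''(t) = -6t^2 + 4t + 4. P''(-1) = -6 < 0 ⇒ local maximum; P''(0) = 4 > 0 ⇒ local minimum; P''(2) = -12 < 0 ⇒ local maximum.
So the largest local maximum value is P(2) = 28/3.

28/3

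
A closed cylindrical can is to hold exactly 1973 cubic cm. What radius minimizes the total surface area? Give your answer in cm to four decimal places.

With radius r and height h, πr²h = 1973 so h = 1973/(πr²), and S(r) = 2πr² + 2πrh = 2πr² + 2·1973/r.
S'(r) = 4πr − 2·1973/r² = 0 ⇒ r³ = 1973/(2π), so r ≈ 6.7970 and h = 2r ≈ 13.5940.
S''(r) = 4π + 4·1973/r³ > 0, so this is the minimum; S ≈ 870.8284.

6.7970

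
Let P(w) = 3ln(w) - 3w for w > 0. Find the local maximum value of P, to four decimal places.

P'(w) = 3/w − 3 = 0 gives w = 1.
P''(w) = -3/w², which is negative for w > 0, so this is a local maximum.
P(1) = 3·ln(1) - 3 ≈ -3.0000.

-3.0000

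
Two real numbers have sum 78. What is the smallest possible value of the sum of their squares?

With a + b = 78, a^2 + b^2 = a^2 + (78 − a)^2.
The derivative 2a − 2(78 − a) = 4a − 156 vanishes at a = 39; second derivative 4 > 0, a minimum.
The minimum is 2·(39)^2 = 3042.

3042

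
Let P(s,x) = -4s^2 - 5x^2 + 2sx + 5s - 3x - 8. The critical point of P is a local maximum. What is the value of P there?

∂P/∂s = -8s + 2x + 5 = 0 and ∂P/∂x = 2s - 10x - 3 = 0, so (s, x) = (11/19, -7/38).
The Hessian has P_{ss} = -8, P_{xx} = -10, P_{sx} = 2, giving D = 76 > 0 with P_{ss} < 0, so the point is a local maximum.
P(11/19, -7/38) = -477/76.

-477/76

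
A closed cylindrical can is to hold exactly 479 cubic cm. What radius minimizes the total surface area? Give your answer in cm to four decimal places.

4.2402

With radius r and height h, πr²h = 479 so h = 479/(πr²), and S(r) = 2πr² + 2πrh = 2πr² + 2·479/r.
S'(r) = 4πr − 2·479/r² = 0 ⇒ r³ = 479/(2π), so r ≈ 4.2402 and h = 2r ≈ 8.4804.
S''(r) = 4π + 4·479/r³ > 0, so this is the minimum; S ≈ 338.9000.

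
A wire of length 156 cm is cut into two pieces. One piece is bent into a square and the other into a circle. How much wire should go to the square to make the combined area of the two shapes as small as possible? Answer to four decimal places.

Let x be the length used for the square. Square side x/4; circle radius (156−x)/(2π).
A(x) = (x/4)² + π·((156−x)/(2π))² = x²/16 + (156−x)²/(4π) for 0 ≤ x ≤ 156. A'(x) = x/8 − (156−x)/(2π) = 0 gives x = 4·156/(π+4) ≈ 87.3755.
A'' = 1/8 + 1/(2π) > 0, so this gives the minimum combined area; x ≈ 87.3755 cm to the square.

87.3755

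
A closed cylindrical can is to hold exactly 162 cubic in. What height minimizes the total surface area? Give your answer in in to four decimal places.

5.9085

With radius r and height h, πr²h = 162 so h = 162/(πr²), and S(r) = 2πr² + 2πrh = 2πr² + 2·162/r.
S'(r) = 4πr − 2·162/r² = 0 ⇒ r³ = 162/(2π), so r ≈ 2.9542 and h = 2r ≈ 5.9085.
S''(r) = 4π + 4·162/r³ > 0, so this is the minimum; S ≈ 164.5096.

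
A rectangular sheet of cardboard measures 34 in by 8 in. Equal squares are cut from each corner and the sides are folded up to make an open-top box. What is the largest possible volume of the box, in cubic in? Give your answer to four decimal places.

241.0574

With cut size x, the volume is V(x) = x(34 − 2x)(8 − 2x) for 0 < x < 4.
V'(x) = 12x^2 − 168x + 272. Setting V'(x) = 0 gives x ≈ 1.8684 (the root in (0, 4)).
V''(x) = 24x − 168 is negative there, so this is the maximum; V ≈ 241.0574.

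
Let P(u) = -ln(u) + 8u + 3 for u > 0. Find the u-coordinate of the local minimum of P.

P'(u) = -1/u + 8 = 0 gives u = 1/8.
P''(u) = 1/u², which is positive for u > 0, so this is a local minimum.
P(1/8) = -1·ln(1/8) + 1 + 3 ≈ 6.0794.

1/8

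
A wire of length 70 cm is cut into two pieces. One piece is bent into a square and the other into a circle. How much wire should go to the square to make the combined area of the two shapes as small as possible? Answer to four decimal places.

Let x be the length used for the square. Square side x/4; circle radius (70−x)/(2π).
A(x) = (x/4)² + π·((70−x)/(2π))² = x²/16 + (70−x)²/(4π) for 0 ≤ x ≤ 70. A'(x) = x/8 − (70−x)/(2π) = 0 gives x = 4·70/(π+4) ≈ 39.2069.
A'' = 1/8 + 1/(2π) > 0, so this gives the minimum combined area; x ≈ 39.2069 cm to the square.

39.2069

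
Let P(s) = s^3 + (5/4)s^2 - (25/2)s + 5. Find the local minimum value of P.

-835/108

P'(s) = 3s^2 + (5/2)s - 25/2. Setting P'(s) = 0 gives s ∈ {-5/2, 5/3}.
P''(s) = 6s + 5/2. P''(-5/2) = -25/2 < 0 ⇒ local maximum; P''(5/3) = 25/2 > 0 ⇒ local minimum.
Thus P has its local minimum at s = 5/3, with value -835/108.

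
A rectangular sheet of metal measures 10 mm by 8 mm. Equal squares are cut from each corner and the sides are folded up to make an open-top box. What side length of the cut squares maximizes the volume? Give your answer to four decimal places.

1.4725

With cut size x, the volume is V(x) = x(10 − 2x)(8 − 2x) for 0 < x < 4.
V'(x) = 12x^2 − 72x + 80. Setting V'(x) = 0 gives x ≈ 1.4725 (the root in (0, 4)).
V''(x) = 24x − 72 is negative there, so this is the maximum; V ≈ 52.5138.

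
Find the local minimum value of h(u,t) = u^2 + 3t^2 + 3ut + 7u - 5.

-54

∂h/∂u = 2u + 3t + 7 = 0 and ∂h/∂t = 3u + 6t = 0, so (u, t) = (-14, 7).
The Hessian has h_{uu} = 2, h_{tt} = 6, h_{ut} = 3, giving D = 3 > 0 with h_{uu} > 0, so the point is a local minimum.
h(-14, 7) = -54.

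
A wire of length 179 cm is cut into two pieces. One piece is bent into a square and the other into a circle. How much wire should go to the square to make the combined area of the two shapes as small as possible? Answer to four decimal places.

Let x be the length used for the square. Square side x/4; circle radius (179−x)/(2π).
A(x) = (x/4)² + π·((179−x)/(2π))² = x²/16 + (179−x)²/(4π) for 0 ≤ x ≤ 179. A'(x) = x/8 − (179−x)/(2π) = 0 gives x = 4·179/(π+4) ≈ 100.2577.
A'' = 1/8 + 1/(2π) > 0, so this gives the minimum combined area; x ≈ 100.2577 cm to the square.

100.2577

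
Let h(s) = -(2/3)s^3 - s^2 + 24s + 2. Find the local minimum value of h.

h'(s) = -2s^2 - 2s + 24. Setting h'(s) = 0 gives s ∈ {-4, 3}.
h''(s) = -4s - 2. h''(-4) = 14 > 0 ⇒ local minimum; h''(3) = -14 < 0 ⇒ local maximum.
Thus h has its local minimum at s = -4, with value -202/3.

-202/3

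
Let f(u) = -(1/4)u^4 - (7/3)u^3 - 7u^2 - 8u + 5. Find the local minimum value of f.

23/3

f'(u) = -u^3 - 7u^2 - 14u - 8. Setting f'(u) = 0 gives u ∈ {-4, -2, -1}.
Since f''(u) = -3u^2 - 14u - 14, we get f''(-4) = -6 < 0 ⇒ local maximum; f''(-2) = 2 > 0 ⇒ local minimum; f''(-1) = -3 < 0 ⇒ local maximum.
Thus f has its local minimum at u = -2, with value 23/3.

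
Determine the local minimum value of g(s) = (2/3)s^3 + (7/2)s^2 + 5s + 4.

g'(s) = 2s^2 + 7s + 5. Setting g'(s) = 0 gives s ∈ {-5/2, -1}.
Since g''(s) = 4s + 7, we get g''(-5/2) = -3 < 0 ⇒ local maximum; g''(-1) = 3 > 0 ⇒ local minimum.
The local minimum is g(-1) = 11/6.

11/6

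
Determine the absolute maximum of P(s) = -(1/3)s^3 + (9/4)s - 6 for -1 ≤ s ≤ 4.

The derivative is -s^2 + 9/4, whose only zero in [-1, 4] is s = 3/2.
Evaluating at the critical points and endpoints: P(-1) = -95/12; P(3/2) = -15/4; P(4) = -55/3.
The maximum over the interval is -15/4, attained at s = 3/2.

-15/4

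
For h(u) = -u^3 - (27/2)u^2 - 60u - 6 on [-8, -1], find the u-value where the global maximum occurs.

-8

h'(u) = -3u^2 - 27u - 60, which vanishes at u = -5 and u = -4.
Candidates: h(-8) = 122,  h(-5) = 163/2,  h(-4) = 82,  h(-1) = 83/2.
Hence the absolute maximum is 122 at u = -8.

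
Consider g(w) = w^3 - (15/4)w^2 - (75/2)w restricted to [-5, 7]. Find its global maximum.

875/16

Differentiating, g'(w) = 3w^2 - (15/2)w - 75/2; which vanishes at w = -5/2 and w = 5.
Compare values at every candidate in [-5, 7]: g(-5) = -125/4,  g(-5/2) = 875/16,  g(5) = -625/4,  g(7) = -413/4.
Hence the absolute maximum is 875/16 at w = -5/2.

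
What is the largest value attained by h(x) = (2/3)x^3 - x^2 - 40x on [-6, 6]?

The derivative is 2x^2 - 2x - 40, which vanishes at x = -4 and x = 5.
Candidates: h(-6) = 60, h(-4) = 304/3, h(5) = -425/3, h(6) = -132.
The maximum over the interval is 304/3, attained at x = -4.

304/3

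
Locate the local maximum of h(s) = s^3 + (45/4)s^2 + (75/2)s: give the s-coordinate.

-5

h'(s) = 3s^2 + (45/2)s + 75/2. Setting h'(s) = 0 gives s ∈ {-5, -5/2}.
Since h''(s) = 6s + 45/2, we get h''(-5) = -15/2 < 0 ⇒ local maximum; h''(-5/2) = 15/2 > 0 ⇒ local minimum.
So the local maximum value is h(-5) = -125/4.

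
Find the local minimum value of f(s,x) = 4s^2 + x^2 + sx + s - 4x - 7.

∂f/∂s = 8s + x + 1 = 0 and ∂f/∂x = s + 2x - 4 = 0, so (s, x) = (-2/5, 11/5).
The Hessian has f_{ss} = 8, f_{xx} = 2, f_{sx} = 1, giving D = 15 > 0 with f_{ss} > 0, so the point is a local minimum.
f(-2/5, 11/5) = -58/5.

-58/5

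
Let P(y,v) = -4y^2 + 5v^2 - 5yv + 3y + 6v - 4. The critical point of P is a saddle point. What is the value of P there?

∂P/∂y = -8y - 5v + 3 = 0 and ∂P/∂v = -5y + 10v + 6 = 0, so (y, v) = (4/7, -11/35).
The Hessian has P_{yy} = -8, P_{vv} = 10, P_{yv} = -5, giving D = -105 < 0, so the point is a saddle point.
P(4/7, -11/35) = -143/35.

-143/35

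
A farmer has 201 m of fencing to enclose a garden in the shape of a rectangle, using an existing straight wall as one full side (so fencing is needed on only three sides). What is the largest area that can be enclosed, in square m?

40401/8

Let the sides perpendicular to the wall have length x and the parallel side y, so 2x + y = 201 and the area is A = xy = x(201 − 2x).
A'(x) = 201 − 4x = 0 gives x = 201/4, and A''(x) = −4 < 0 confirms a maximum.
Then y = 201 − 2·201/4 = 201/2 and A = 40401/8.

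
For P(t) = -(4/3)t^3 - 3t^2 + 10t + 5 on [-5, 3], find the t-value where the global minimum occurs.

3

P'(t) = -4t^2 - 6t + 10, which vanishes at t = -5/2 and t = 1.
Evaluating at the critical points and endpoints: P(-5) = 140/3, P(-5/2) = -215/12, P(1) = 32/3, P(3) = -28.
Hence the absolute minimum is -28 at t = 3.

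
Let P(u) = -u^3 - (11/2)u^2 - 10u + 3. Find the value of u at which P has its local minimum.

-2

Critical points: P'(u) = -3u^2 - 11u - 10 vanishes at u = -2, -5/3.
Since P''(u) = -6u - 11, we get P''(-2) = 1 > 0 ⇒ local minimum; P''(-5/3) = -1 < 0 ⇒ local maximum.
The local minimum is P(-2) = 9.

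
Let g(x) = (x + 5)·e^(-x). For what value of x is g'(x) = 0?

-4

g'(x) = 1·e^(-x) + (x + 5)·(-1)·e^(-x) = (-x - 4)·e^(-x). Since e^(-x) > 0, the only critical point is x = -4.
g''(-4) has the same sign as -1 < 0, so this is a local maximum.
g(-4) = (1)·e^(4) ≈ 54.5982.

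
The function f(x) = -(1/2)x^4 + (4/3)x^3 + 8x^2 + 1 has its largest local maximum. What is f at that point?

f'(x) = -2x^3 + 4x^2 + 16x. Setting f'(x) = 0 gives x ∈ {-2, 0, 4}.
Second-derivative test with f''(x) = -6x^2 + 8x + 16: f''(-2) = -24 < 0 ⇒ local maximum; f''(0) = 16 > 0 ⇒ local minimum; f''(4) = -48 < 0 ⇒ local maximum.
So the largest local maximum value is f(4) = 259/3.

259/3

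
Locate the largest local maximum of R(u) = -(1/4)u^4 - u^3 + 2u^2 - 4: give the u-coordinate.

-4

R'(u) = -u^3 - 3u^2 + 4u = 0 at u = -4, 0, 1.
R''(u) = -3u^2 - 6u + 4. R''(-4) = -20 < 0 ⇒ local maximum; R''(0) = 4 > 0 ⇒ local minimum; R''(1) = -5 < 0 ⇒ local maximum.
The largest local maximum is R(-4) = 28.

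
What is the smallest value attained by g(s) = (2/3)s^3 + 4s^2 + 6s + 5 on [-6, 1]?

-31

Differentiating, g'(s) = 2s^2 + 8s + 6; which vanishes at s = -3 and s = -1.
Candidates: g(-6) = -31; g(-3) = 5; g(-1) = 7/3; g(1) = 47/3.
So the minimum is g(-6) = -31.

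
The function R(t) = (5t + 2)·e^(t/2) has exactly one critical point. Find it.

By the product rule, R'(t) = ((5/2)t + 6)·e^(t/2). Since e^(t/2) > 0, the only critical point is t = -12/5.
R''(-12/5) has the same sign as 5/2 > 0, so this is a local minimum.
R(-12/5) = (-10)·e^(-6/5) ≈ -3.0119.

-12/5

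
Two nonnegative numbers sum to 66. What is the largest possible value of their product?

1089

With x + y = 66, the product is P(x) = x(66 − x).
P'(x) = 66 − 2x = 0 gives x = 33; P'' = −2 < 0, so this is the maximum.
P = 33·33 = 1089.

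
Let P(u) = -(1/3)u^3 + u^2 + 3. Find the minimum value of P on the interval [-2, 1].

3

P'(u) = -u^2 + 2u, whose only zero in [-2, 1] is u = 0.
Compare values at every candidate in [-2, 1]: P(-2) = 29/3,  P(0) = 3,  P(1) = 11/3.
So the minimum is P(0) = 3.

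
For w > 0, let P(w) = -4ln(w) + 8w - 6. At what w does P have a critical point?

1/2

P'(w) = -4/w + 8 = 0 gives w = 1/2.
P''(w) = 4/w², which is positive for w > 0, so this is a local minimum.
P(1/2) = -4·ln(1/2) + 4 - 6 ≈ 0.7726.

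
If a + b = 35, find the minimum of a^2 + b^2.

With a + b = 35, a^2 + b^2 = a^2 + (35 − a)^2.
The derivative 2a − 2(35 − a) = 4a − 70 vanishes at a = 35/2; second derivative 4 > 0, a minimum.
The minimum is 2·(35/2)^2 = 1225/2.

1225/2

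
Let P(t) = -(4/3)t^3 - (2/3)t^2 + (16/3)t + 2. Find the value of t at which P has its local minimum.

-4/3

P'(t) = -4t^2 - (4/3)t + 16/3 = 0 at t = -4/3, 1.
P''(t) = -8t - 4/3. P''(-4/3) = 28/3 > 0 ⇒ local minimum; P''(1) = -28/3 < 0 ⇒ local maximum.
So the local minimum value is P(-4/3) = -254/81.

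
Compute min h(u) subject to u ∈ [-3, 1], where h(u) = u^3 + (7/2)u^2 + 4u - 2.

-19/2

h'(u) = 3u^2 + 7u + 4, which vanishes at u = -4/3 and u = -1.
Compare values at every candidate in [-3, 1]: h(-3) = -19/2, h(-4/3) = -94/27, h(-1) = -7/2, h(1) = 13/2.
Hence the absolute minimum is -19/2 at u = -3.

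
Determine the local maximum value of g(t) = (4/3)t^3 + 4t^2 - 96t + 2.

434

g'(t) = 4t^2 + 8t - 96 = 0 at t = -6, 4.
g''(t) = 8t + 8. g''(-6) = -40 < 0 ⇒ local maximum; g''(4) = 40 > 0 ⇒ local minimum.
So the local maximum value is g(-6) = 434.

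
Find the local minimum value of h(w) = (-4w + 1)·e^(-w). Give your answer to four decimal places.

h'(w) = (-4)·e^(-w) + (-4w + 1)·(-1)·e^(-w) = (4w - 5)·e^(-w). Since e^(-w) > 0, the only critical point is w = 5/4.
h''(5/4) has the same sign as 4 > 0, so this is a local minimum.
h(5/4) = (-4)·e^(-5/4) ≈ -1.1460.

-1.1460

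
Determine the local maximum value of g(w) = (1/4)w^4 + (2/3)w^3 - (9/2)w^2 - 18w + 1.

53/3

g'(w) = w^3 + 2w^2 - 9w - 18 = 0 at w = -3, -2, 3.
g''(w) = 3w^2 + 4w - 9. g''(-3) = 6 > 0 ⇒ local minimum; g''(-2) = -5 < 0 ⇒ local maximum; g''(3) = 30 > 0 ⇒ local minimum.
Thus g has its local maximum at w = -2, with value 53/3.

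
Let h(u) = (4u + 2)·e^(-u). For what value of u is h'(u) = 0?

1/2

Differentiating with the product rule gives h'(u) = (-4u + 2)·e^(-u). Since e^(-u) > 0, the only critical point is u = 1/2.
h''(1/2) has the same sign as -4 < 0, so this is a local maximum.
h(1/2) = (4)·e^(-1/2) ≈ 2.4261.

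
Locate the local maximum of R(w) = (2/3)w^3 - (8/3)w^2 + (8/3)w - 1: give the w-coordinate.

R'(w) = 2w^2 - (16/3)w + 8/3. Setting R'(w) = 0 gives w ∈ {2/3, 2}.
R''(w) = 4w - 16/3. R''(2/3) = -8/3 < 0 ⇒ local maximum; R''(2) = 8/3 > 0 ⇒ local minimum.
The local maximum is R(2/3) = -17/81.

2/3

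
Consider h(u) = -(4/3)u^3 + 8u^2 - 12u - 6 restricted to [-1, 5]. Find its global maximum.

46/3

h'(u) = -4u^2 + 16u - 12, which vanishes at u = 1 and u = 3.
Evaluating at the critical points and endpoints: h(-1) = 46/3,  h(1) = -34/3,  h(3) = -6,  h(5) = -98/3.
So the maximum is h(-1) = 46/3.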